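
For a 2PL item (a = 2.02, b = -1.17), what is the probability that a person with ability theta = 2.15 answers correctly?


a*(theta - b) = 2.02 * (2.15 - -1.17) = 6.7064
exp(-6.7064) = 0.0012
P = 1 / (1 + 0.0012)
P = 0.9988

0.9988


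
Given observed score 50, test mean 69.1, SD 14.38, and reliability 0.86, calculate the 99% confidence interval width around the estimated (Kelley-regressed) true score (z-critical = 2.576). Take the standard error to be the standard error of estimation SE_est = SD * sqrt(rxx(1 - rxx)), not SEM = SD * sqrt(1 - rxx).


True score estimate = 0.86*50 + 0.14*69.1 = 52.674
SE_est = SD * sqrt(rxx * (1 - rxx)) = 14.38 * sqrt(0.86 * 0.14) = 14.38 * sqrt(0.1204) = 4.989674
CI = T_est +/- z * SE_est, so width = 2 * z * SE_est = 2 * 2.576 * 4.989674
Width = 25.7068

25.7068


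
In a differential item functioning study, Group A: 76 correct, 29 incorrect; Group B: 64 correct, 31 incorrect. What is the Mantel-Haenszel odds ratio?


Odds_A = 76/29 = 2.6207
Odds_B = 64/31 = 2.0645
OR = Odds_A / Odds_B = 2.6207 / 2.0645
Exactly, OR = (76 * 31) / (29 * 64) = 2356 / 1856
OR = 1.2694

1.2694


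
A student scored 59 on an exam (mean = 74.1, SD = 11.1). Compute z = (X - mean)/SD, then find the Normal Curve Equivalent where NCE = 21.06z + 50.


z = (X - mean) / SD = (59 - 74.1) / 11.1
z = -15.1 / 11.1
z = -1.3604
NCE = NCE = 21.06z + 50
Carry z at full precision (z = -15.1 / 11.1) into the conversion:
NCE = 21.06 * (-15.1 / 11.1) + 50 = -318.006 / 11.1 + 50
NCE = -28.6492 + 50
NCE = 21.3508

21.3508


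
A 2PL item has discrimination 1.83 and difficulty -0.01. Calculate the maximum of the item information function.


For 2PL, max info at theta = b = -0.01
I_max = a^2 / 4 = 1.83^2 / 4
= 3.3489 / 4
I_max = 0.8372

0.8372


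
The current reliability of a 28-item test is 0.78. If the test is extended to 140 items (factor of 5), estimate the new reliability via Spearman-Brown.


r_new = (n * rxx) / (1 + (n-1) * rxx)
r_new = (5 * 0.78) / (1 + 4 * 0.78)
r_new = 3.9 / 4.12
r_new = 0.9466

0.9466


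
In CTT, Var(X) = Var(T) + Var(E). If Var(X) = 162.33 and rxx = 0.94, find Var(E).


var_true = rxx * var_obs = 0.94 * 162.33 = 152.5902
var_error = var_obs - var_true
var_error = 162.33 - 152.5902
var_error = 9.7398

9.7398


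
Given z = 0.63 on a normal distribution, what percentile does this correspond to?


CDF(z) = 0.5 * (1 + erf(z/sqrt(2)))
erf(0.4455) = 0.4713
CDF = 0.7357
Percentile rank = 0.7357 * 100 = 73.57

73.57


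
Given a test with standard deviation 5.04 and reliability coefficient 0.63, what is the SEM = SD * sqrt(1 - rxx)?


SEM = SD * sqrt(1 - rxx)
SEM = 5.04 * sqrt(1 - 0.63)
SEM = 5.04 * sqrt(0.37) = 5.04 * 0.608276
SEM = 3.0657

3.0657


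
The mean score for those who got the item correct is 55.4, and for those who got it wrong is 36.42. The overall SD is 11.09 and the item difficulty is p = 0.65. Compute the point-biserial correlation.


q = 1 - p = 0.35
rpb = ((M1 - M0) / SD) * sqrt(p * q)
rpb = ((55.4 - 36.42) / 11.09) * sqrt(0.65 * 0.35)
rpb = 0.8163

0.8163


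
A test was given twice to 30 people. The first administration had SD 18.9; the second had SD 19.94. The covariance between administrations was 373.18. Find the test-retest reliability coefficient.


r = cov(X,Y) / (SD_X * SD_Y)
r = 373.18 / (18.9 * 19.94)
r = 373.18 / 376.866
r = 0.9902

0.9902


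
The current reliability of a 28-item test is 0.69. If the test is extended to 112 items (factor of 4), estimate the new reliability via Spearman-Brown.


r_new = (n * rxx) / (1 + (n-1) * rxx)
r_new = (4 * 0.69) / (1 + 3 * 0.69)
r_new = 2.76 / 3.07
r_new = 0.899

0.899


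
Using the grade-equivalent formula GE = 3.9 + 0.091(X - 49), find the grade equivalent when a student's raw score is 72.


raw - median = 72 - 49 = 23
slope * diff = 0.091 * 23 = 2.093
GE = 3.9 + 2.093
GE = 5.993

5.993


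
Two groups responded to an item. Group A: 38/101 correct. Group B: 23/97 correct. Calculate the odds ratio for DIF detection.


Odds_A = 38/63 = 0.6032
Odds_B = 23/74 = 0.3108
OR = Odds_A / Odds_B = 0.6032 / 0.3108
Exactly, OR = (38 * 74) / (63 * 23) = 2812 / 1449
OR = 1.9406

1.9406


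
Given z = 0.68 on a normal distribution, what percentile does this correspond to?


CDF(z) = 0.5 * (1 + erf(z/sqrt(2)))
erf(0.4808) = 0.5035
CDF = 0.7517
Percentile rank = 0.7517 * 100 = 75.17

75.17


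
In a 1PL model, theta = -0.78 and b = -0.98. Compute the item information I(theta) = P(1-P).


P = 1/(1+exp(-(-0.78--0.98))) = 0.5498
I = P*(1-P) = 0.5498 * 0.4502
I = 0.2475

0.2475


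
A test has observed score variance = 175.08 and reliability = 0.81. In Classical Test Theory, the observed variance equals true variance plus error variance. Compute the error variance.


var_true = rxx * var_obs = 0.81 * 175.08 = 141.8148
var_error = var_obs - var_true
var_error = 175.08 - 141.8148
var_error = 33.2652

33.2652


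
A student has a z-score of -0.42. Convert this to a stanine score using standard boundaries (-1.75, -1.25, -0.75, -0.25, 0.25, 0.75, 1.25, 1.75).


Stanine boundaries: [-1.75, -1.25, -0.75, -0.25, 0.25, 0.75, 1.25, 1.75]
z = -0.42
Check each boundary:
  z >= -1.75 -> could be stanine 2
  z >= -1.25 -> could be stanine 3
  z >= -0.75 -> could be stanine 4
  z < -0.25
  z < 0.25
  z < 0.75
  z < 1.25
  z < 1.75
Highest qualifying boundary gives stanine = 4

4


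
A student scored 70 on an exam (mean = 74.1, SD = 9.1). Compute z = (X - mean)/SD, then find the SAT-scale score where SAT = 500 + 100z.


z = (X - mean) / SD = (70 - 74.1) / 9.1
z = -4.1 / 9.1
z = -0.4505
SAT-scale = SAT = 500 + 100z
Carry z at full precision (z = -4.1 / 9.1) into the conversion:
SAT-scale = 500 + 100 * (-4.1 / 9.1) = 500 + -410 / 9.1
SAT-scale = 500 + -45.0549
SAT-scale = 454.9451

454.9451


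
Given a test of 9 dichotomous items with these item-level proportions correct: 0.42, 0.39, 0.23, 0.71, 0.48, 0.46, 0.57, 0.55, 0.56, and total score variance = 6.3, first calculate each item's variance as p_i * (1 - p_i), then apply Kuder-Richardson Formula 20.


For each item, compute p_i * q_i:
  Item 1: 0.42 * 0.58 = 0.2436
  Item 2: 0.39 * 0.61 = 0.2379
  Item 3: 0.23 * 0.77 = 0.1771
  Item 4: 0.71 * 0.29 = 0.2059
  Item 5: 0.48 * 0.52 = 0.2496
  Item 6: 0.46 * 0.54 = 0.2484
  Item 7: 0.57 * 0.43 = 0.2451
  Item 8: 0.55 * 0.45 = 0.2475
  Item 9: 0.56 * 0.44 = 0.2464
Sum(p_i * q_i) = 0.2436 + 0.2379 + 0.1771 + 0.2059 + 0.2496 + 0.2484 + 0.2451 + 0.2475 + 0.2464 = 2.1015
KR-20 = (k/(k-1)) * (1 - Sum(p_i*q_i) / Var_total)
= (9/8) * (1 - 2.1015/6.3)
= 1.125 * 0.6664
KR-20 = 0.7497

0.7497


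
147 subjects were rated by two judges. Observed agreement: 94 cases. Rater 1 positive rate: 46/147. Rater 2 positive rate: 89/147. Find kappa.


P_o = 94/147 = 0.639456
P_e = (46*89 + 101*58) / 21609 = 0.460549
kappa = (P_o - P_e) / (1 - P_e)
kappa = (0.639456 - 0.460549) / (1 - 0.460549)
kappa = 0.3316

0.3316


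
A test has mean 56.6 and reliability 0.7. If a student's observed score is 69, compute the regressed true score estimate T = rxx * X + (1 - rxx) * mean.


T_est = rxx * X + (1 - rxx) * mean
T_est = 0.7 * 69 + 0.3 * 56.6
T_est = 48.3 + 16.98
T_est = 65.28

65.28


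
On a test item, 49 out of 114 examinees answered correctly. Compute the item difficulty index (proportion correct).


Item difficulty p = number correct / total examinees
p = 49 / 114
p = 0.4298

0.4298


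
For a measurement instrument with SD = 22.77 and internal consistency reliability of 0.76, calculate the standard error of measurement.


SEM = SD * sqrt(1 - rxx)
SEM = 22.77 * sqrt(1 - 0.76)
SEM = 22.77 * sqrt(0.24) = 22.77 * 0.489898
SEM = 11.155

11.155


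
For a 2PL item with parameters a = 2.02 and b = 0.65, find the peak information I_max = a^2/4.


For 2PL, max info at theta = b = 0.65
I_max = a^2 / 4 = 2.02^2 / 4
= 4.0804 / 4
I_max = 1.0201

1.0201


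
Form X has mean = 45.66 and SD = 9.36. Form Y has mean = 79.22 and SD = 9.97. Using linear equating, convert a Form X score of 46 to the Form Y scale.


slope = SD_Y / SD_X = 9.97 / 9.36 ~ 1.0652
intercept = mean_Y - slope * mean_X = 79.22 - (9.97 / 9.36) * 45.66 ~ 30.5843
Y = slope * X + intercept. To avoid rounding drift from the rounded slope/intercept, evaluate the equivalent form Y = mean_Y + SD_Y * (X - mean_X) / SD_X at full precision:
Y = 79.22 + 9.97 * (46 - 45.66) / 9.36
Y = 79.22 + 9.97 * 0.34 / 9.36
Y = 79.22 + 3.3898 / 9.36
Y = 79.22 + 0.3622
Y = 79.5822

79.5822


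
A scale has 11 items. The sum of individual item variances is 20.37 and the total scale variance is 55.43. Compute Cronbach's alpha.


alpha = (k/(k-1)) * (1 - sum(si^2)/s_total^2)
= (11/10) * (1 - 20.37/55.43)
alpha = 0.6958

0.6958


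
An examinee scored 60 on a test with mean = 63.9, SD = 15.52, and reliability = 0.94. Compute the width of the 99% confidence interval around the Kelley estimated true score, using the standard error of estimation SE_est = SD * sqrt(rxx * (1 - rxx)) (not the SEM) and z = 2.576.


True score estimate = 0.94*60 + 0.06*63.9 = 60.234
SE_est = SD * sqrt(rxx * (1 - rxx)) = 15.52 * sqrt(0.94 * 0.06) = 15.52 * sqrt(0.0564) = 3.685796
CI = T_est +/- z * SE_est, so width = 2 * z * SE_est = 2 * 2.576 * 3.685796
Width = 18.9892

18.9892


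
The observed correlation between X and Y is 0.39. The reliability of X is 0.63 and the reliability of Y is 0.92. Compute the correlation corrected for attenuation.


r_corrected = rxy / sqrt(rxx * ryy)
= 0.39 / sqrt(0.63 * 0.92)
= 0.39 / sqrt(0.5796)
= 0.39 / 0.761315
r_corrected = 0.5123

0.5123


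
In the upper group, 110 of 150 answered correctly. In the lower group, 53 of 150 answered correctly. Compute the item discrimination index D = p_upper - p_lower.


p_upper = 110/150 = 0.7333
p_lower = 53/150 = 0.3533
D = 0.7333 - 0.3533 = 0.38

0.38


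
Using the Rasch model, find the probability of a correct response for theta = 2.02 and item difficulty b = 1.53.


theta - b = 2.02 - 1.53 = 0.49
exp(-(theta - b)) = exp(-0.49) = 0.6126
P = 1 / (1 + 0.6126)
P = 0.6201

0.6201


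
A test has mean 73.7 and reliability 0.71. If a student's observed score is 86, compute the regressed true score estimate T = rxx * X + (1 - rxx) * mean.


T_est = rxx * X + (1 - rxx) * mean
T_est = 0.71 * 86 + 0.29 * 73.7
T_est = 61.06 + 21.373
T_est = 82.433

82.433


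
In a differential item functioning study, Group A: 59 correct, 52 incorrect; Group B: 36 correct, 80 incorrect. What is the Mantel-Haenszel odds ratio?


Odds_A = 59/52 = 1.1346
Odds_B = 36/80 = 0.45
OR = Odds_A / Odds_B = 1.1346 / 0.45
Exactly, OR = (59 * 80) / (52 * 36) = 4720 / 1872
OR = 2.5214

2.5214


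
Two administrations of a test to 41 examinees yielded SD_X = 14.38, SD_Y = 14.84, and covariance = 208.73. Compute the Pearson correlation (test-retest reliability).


r = cov(X,Y) / (SD_X * SD_Y)
r = 208.73 / (14.38 * 14.84)
r = 208.73 / 213.3992
r = 0.9781

0.9781


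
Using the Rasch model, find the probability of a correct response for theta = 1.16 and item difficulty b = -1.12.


theta - b = 1.16 - -1.12 = 2.28
exp(-(theta - b)) = exp(-2.28) = 0.1023
P = 1 / (1 + 0.1023)
P = 0.9072

0.9072


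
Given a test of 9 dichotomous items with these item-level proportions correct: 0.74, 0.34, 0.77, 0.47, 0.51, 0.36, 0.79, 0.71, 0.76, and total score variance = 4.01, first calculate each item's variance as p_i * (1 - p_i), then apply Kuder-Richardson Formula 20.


For each item, compute p_i * q_i:
  Item 1: 0.74 * 0.26 = 0.1924
  Item 2: 0.34 * 0.66 = 0.2244
  Item 3: 0.77 * 0.23 = 0.1771
  Item 4: 0.47 * 0.53 = 0.2491
  Item 5: 0.51 * 0.49 = 0.2499
  Item 6: 0.36 * 0.64 = 0.2304
  Item 7: 0.79 * 0.21 = 0.1659
  Item 8: 0.71 * 0.29 = 0.2059
  Item 9: 0.76 * 0.24 = 0.1824
Sum(p_i * q_i) = 0.1924 + 0.2244 + 0.1771 + 0.2491 + 0.2499 + 0.2304 + 0.1659 + 0.2059 + 0.1824 = 1.8775
KR-20 = (k/(k-1)) * (1 - Sum(p_i*q_i) / Var_total)
= (9/8) * (1 - 1.8775/4.01)
= 1.125 * 0.5318
KR-20 = 0.5983

0.5983


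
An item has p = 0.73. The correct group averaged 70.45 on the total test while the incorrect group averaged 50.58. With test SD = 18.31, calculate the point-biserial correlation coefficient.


q = 1 - p = 0.27
rpb = ((M1 - M0) / SD) * sqrt(p * q)
rpb = ((70.45 - 50.58) / 18.31) * sqrt(0.73 * 0.27)
rpb = 0.4818

0.4818


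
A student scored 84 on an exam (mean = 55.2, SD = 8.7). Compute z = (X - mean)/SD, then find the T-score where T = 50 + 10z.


z = (X - mean) / SD = (84 - 55.2) / 8.7
z = 28.8 / 8.7
z = 3.3103
T-score = T = 50 + 10z
Carry z at full precision (z = 28.8 / 8.7) into the conversion:
T-score = 50 + 10 * (28.8 / 8.7) = 50 + 288 / 8.7
T-score = 50 + 33.1034
T-score = 83.1034

83.1034


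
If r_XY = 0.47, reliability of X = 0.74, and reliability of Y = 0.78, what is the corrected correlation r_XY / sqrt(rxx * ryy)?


r_corrected = rxy / sqrt(rxx * ryy)
= 0.47 / sqrt(0.74 * 0.78)
= 0.47 / sqrt(0.5772)
= 0.47 / 0.759737
r_corrected = 0.6186

0.6186


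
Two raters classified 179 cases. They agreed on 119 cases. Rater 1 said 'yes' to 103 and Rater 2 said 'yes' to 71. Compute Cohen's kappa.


P_o = 119/179 = 0.664804
P_e = (103*71 + 76*108) / 32041 = 0.484411
kappa = (P_o - P_e) / (1 - P_e)
kappa = (0.664804 - 0.484411) / (1 - 0.484411)
kappa = 0.3499

0.3499


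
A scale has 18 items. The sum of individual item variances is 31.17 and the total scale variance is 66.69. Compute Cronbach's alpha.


alpha = (k/(k-1)) * (1 - sum(si^2)/s_total^2)
= (18/17) * (1 - 31.17/66.69)
alpha = 0.5639

0.5639


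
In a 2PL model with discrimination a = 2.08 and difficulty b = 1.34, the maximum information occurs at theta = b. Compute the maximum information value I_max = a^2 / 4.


For 2PL, max info at theta = b = 1.34
I_max = a^2 / 4 = 2.08^2 / 4
= 4.3264 / 4
I_max = 1.0816

1.0816


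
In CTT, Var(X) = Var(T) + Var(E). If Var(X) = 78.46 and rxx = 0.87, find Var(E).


var_true = rxx * var_obs = 0.87 * 78.46 = 68.2602
var_error = var_obs - var_true
var_error = 78.46 - 68.2602
var_error = 10.1998

10.1998


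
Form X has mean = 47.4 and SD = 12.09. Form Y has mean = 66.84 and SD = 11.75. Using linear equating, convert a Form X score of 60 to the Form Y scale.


slope = SD_Y / SD_X = 11.75 / 12.09 ~ 0.9719
intercept = mean_Y - slope * mean_X = 66.84 - (11.75 / 12.09) * 47.4 ~ 20.773
Y = slope * X + intercept. To avoid rounding drift from the rounded slope/intercept, evaluate the equivalent form Y = mean_Y + SD_Y * (X - mean_X) / SD_X at full precision:
Y = 66.84 + 11.75 * (60 - 47.4) / 12.09
Y = 66.84 + 11.75 * 12.6 / 12.09
Y = 66.84 + 148.05 / 12.09
Y = 66.84 + 12.2457
Y = 79.0857

79.0857


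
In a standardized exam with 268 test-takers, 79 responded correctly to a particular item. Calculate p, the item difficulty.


Item difficulty p = number correct / total examinees
p = 79 / 268
p = 0.2948

0.2948


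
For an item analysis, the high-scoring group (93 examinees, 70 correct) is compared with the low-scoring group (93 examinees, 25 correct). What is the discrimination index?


p_upper = 70/93 = 0.7527
p_lower = 25/93 = 0.2688
D = 0.7527 - 0.2688 = 0.4839

0.4839


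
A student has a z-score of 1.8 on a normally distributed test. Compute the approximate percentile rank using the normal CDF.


CDF(z) = 0.5 * (1 + erf(z/sqrt(2)))
erf(1.2728) = 0.9281
CDF = 0.9641
Percentile rank = 0.9641 * 100 = 96.41

96.41


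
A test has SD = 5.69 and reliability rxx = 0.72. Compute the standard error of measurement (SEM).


SEM = SD * sqrt(1 - rxx)
SEM = 5.69 * sqrt(1 - 0.72)
SEM = 5.69 * sqrt(0.28) = 5.69 * 0.52915
SEM = 3.0109

3.0109


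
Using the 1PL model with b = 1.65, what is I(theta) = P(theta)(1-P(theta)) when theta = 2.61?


P = 1/(1+exp(-(2.61-1.65))) = 0.7231
I = P*(1-P) = 0.7231 * 0.2769
I = 0.2002

0.2002


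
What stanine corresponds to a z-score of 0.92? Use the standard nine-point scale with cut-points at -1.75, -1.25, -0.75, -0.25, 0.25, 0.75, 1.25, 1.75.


Stanine boundaries: [-1.75, -1.25, -0.75, -0.25, 0.25, 0.75, 1.25, 1.75]
z = 0.92
Check each boundary:
  z >= -1.75 -> could be stanine 2
  z >= -1.25 -> could be stanine 3
  z >= -0.75 -> could be stanine 4
  z >= -0.25 -> could be stanine 5
  z >= 0.25 -> could be stanine 6
  z >= 0.75 -> could be stanine 7
  z < 1.25
  z < 1.75
Highest qualifying boundary gives stanine = 7

7


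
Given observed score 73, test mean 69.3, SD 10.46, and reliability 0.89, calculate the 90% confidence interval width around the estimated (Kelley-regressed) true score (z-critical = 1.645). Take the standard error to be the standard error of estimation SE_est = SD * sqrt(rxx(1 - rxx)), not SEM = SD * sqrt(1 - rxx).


True score estimate = 0.89*73 + 0.11*69.3 = 72.593
SE_est = SD * sqrt(rxx * (1 - rxx)) = 10.46 * sqrt(0.89 * 0.11) = 10.46 * sqrt(0.0979) = 3.272827
CI = T_est +/- z * SE_est, so width = 2 * z * SE_est = 2 * 1.645 * 3.272827
Width = 10.7676

10.7676


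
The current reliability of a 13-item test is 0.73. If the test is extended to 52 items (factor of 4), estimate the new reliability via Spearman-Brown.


r_new = (n * rxx) / (1 + (n-1) * rxx)
r_new = (4 * 0.73) / (1 + 3 * 0.73)
r_new = 2.92 / 3.19
r_new = 0.9154

0.9154


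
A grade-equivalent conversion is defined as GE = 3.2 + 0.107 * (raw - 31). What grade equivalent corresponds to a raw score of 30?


raw - median = 30 - 31 = -1
slope * diff = 0.107 * -1 = -0.107
GE = 3.2 + -0.107
GE = 3.093

3.093


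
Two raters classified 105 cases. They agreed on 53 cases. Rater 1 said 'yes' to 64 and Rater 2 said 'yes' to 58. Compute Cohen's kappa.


P_o = 53/105 = 0.504762
P_e = (64*58 + 41*47) / 11025 = 0.511474
kappa = (P_o - P_e) / (1 - P_e)
kappa = (0.504762 - 0.511474) / (1 - 0.511474)
kappa = -0.0137

-0.0137


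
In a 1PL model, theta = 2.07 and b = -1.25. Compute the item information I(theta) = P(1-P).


P = 1/(1+exp(-(2.07--1.25))) = 0.9651
I = P*(1-P) = 0.9651 * 0.0349
I = 0.0337

0.0337


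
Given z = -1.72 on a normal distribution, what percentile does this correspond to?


CDF(z) = 0.5 * (1 + erf(z/sqrt(2)))
erf(-1.2162) = -0.9146
CDF = 0.0427
Percentile rank = 0.0427 * 100 = 4.27

4.27


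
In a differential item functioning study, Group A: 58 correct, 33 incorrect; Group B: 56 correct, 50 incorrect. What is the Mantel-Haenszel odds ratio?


Odds_A = 58/33 = 1.7576
Odds_B = 56/50 = 1.12
OR = Odds_A / Odds_B = 1.7576 / 1.12
Exactly, OR = (58 * 50) / (33 * 56) = 2900 / 1848
OR = 1.5693

1.5693


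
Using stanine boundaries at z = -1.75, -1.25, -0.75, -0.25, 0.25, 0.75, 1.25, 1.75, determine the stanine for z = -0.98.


Stanine boundaries: [-1.75, -1.25, -0.75, -0.25, 0.25, 0.75, 1.25, 1.75]
z = -0.98
Check each boundary:
  z >= -1.75 -> could be stanine 2
  z >= -1.25 -> could be stanine 3
  z < -0.75
  z < -0.25
  z < 0.25
  z < 0.75
  z < 1.25
  z < 1.75
Highest qualifying boundary gives stanine = 3

3


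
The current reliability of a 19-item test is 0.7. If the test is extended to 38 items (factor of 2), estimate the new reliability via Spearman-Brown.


r_new = (n * rxx) / (1 + (n-1) * rxx)
r_new = (2 * 0.7) / (1 + 1 * 0.7)
r_new = 1.4 / 1.7
r_new = 0.8235

0.8235


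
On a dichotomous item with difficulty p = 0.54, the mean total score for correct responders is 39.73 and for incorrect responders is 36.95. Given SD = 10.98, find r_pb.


q = 1 - p = 0.46
rpb = ((M1 - M0) / SD) * sqrt(p * q)
rpb = ((39.73 - 36.95) / 10.98) * sqrt(0.54 * 0.46)
rpb = 0.1262

0.1262


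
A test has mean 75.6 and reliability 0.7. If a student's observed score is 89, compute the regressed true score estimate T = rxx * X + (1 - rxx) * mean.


T_est = rxx * X + (1 - rxx) * mean
T_est = 0.7 * 89 + 0.3 * 75.6
T_est = 62.3 + 22.68
T_est = 84.98

84.98


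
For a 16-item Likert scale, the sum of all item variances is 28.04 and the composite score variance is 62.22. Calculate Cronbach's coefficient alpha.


alpha = (k/(k-1)) * (1 - sum(si^2)/s_total^2)
= (16/15) * (1 - 28.04/62.22)
alpha = 0.586

0.586


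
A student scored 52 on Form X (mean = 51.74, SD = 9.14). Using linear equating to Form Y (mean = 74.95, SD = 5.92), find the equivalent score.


slope = SD_Y / SD_X = 5.92 / 9.14 ~ 0.6477
intercept = mean_Y - slope * mean_X = 74.95 - (5.92 / 9.14) * 51.74 ~ 41.4379
Y = slope * X + intercept. To avoid rounding drift from the rounded slope/intercept, evaluate the equivalent form Y = mean_Y + SD_Y * (X - mean_X) / SD_X at full precision:
Y = 74.95 + 5.92 * (52 - 51.74) / 9.14
Y = 74.95 + 5.92 * 0.26 / 9.14
Y = 74.95 + 1.5392 / 9.14
Y = 74.95 + 0.1684
Y = 75.1184

75.1184


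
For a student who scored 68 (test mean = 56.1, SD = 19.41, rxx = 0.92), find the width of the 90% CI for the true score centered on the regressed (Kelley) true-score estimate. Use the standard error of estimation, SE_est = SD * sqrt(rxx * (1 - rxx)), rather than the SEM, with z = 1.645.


True score estimate = 0.92*68 + 0.08*56.1 = 67.048
SE_est = SD * sqrt(rxx * (1 - rxx)) = 19.41 * sqrt(0.92 * 0.08) = 19.41 * sqrt(0.0736) = 5.265801
CI = T_est +/- z * SE_est, so width = 2 * z * SE_est = 2 * 1.645 * 5.265801
Width = 17.3245

17.3245


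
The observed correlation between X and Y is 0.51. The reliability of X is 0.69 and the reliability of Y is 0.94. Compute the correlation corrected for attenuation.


r_corrected = rxy / sqrt(rxx * ryy)
= 0.51 / sqrt(0.69 * 0.94)
= 0.51 / sqrt(0.6486)
= 0.51 / 0.805357
r_corrected = 0.6333

0.6333


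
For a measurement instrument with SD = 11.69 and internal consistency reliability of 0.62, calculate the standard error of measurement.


SEM = SD * sqrt(1 - rxx)
SEM = 11.69 * sqrt(1 - 0.62)
SEM = 11.69 * sqrt(0.38) = 11.69 * 0.616441
SEM = 7.2062

7.2062


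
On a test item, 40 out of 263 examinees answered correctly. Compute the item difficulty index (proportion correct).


Item difficulty p = number correct / total examinees
p = 40 / 263
p = 0.1521

0.1521


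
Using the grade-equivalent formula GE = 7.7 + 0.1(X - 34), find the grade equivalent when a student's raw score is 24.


raw - median = 24 - 34 = -10
slope * diff = 0.1 * -10 = -1.0
GE = 7.7 + -1.0
GE = 6.7

6.7


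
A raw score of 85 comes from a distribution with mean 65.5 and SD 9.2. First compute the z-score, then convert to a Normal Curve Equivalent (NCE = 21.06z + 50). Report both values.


z = (X - mean) / SD = (85 - 65.5) / 9.2
z = 19.5 / 9.2
z = 2.1196
NCE = NCE = 21.06z + 50
Carry z at full precision (z = 19.5 / 9.2) into the conversion:
NCE = 21.06 * (19.5 / 9.2) + 50 = 410.67 / 9.2 + 50
NCE = 44.638 + 50
NCE = 94.638

94.638


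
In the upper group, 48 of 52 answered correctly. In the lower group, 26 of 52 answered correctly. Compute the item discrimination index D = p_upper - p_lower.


p_upper = 48/52 = 0.9231
p_lower = 26/52 = 0.5
D = 0.9231 - 0.5 = 0.4231

0.4231


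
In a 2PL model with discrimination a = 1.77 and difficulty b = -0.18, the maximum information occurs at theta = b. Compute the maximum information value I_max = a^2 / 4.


For 2PL, max info at theta = b = -0.18
I_max = a^2 / 4 = 1.77^2 / 4
= 3.1329 / 4
I_max = 0.7832

0.7832


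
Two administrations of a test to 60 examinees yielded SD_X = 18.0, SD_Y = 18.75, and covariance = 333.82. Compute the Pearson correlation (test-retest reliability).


r = cov(X,Y) / (SD_X * SD_Y)
r = 333.82 / (18.0 * 18.75)
r = 333.82 / 337.5
r = 0.9891

0.9891


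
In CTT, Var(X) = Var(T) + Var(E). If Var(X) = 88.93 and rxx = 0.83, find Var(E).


var_true = rxx * var_obs = 0.83 * 88.93 = 73.8119
var_error = var_obs - var_true
var_error = 88.93 - 73.8119
var_error = 15.1181

15.1181


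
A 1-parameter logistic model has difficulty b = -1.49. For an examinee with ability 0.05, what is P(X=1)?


theta - b = 0.05 - -1.49 = 1.54
exp(-(theta - b)) = exp(-1.54) = 0.2144
P = 1 / (1 + 0.2144)
P = 0.8235

0.8235


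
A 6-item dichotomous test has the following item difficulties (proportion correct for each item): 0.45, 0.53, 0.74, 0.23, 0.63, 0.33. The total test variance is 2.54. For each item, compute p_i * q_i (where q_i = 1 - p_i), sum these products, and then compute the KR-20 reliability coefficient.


For each item, compute p_i * q_i:
  Item 1: 0.45 * 0.55 = 0.2475
  Item 2: 0.53 * 0.47 = 0.2491
  Item 3: 0.74 * 0.26 = 0.1924
  Item 4: 0.23 * 0.77 = 0.1771
  Item 5: 0.63 * 0.37 = 0.2331
  Item 6: 0.33 * 0.67 = 0.2211
Sum(p_i * q_i) = 0.2475 + 0.2491 + 0.1924 + 0.1771 + 0.2331 + 0.2211 = 1.3203
KR-20 = (k/(k-1)) * (1 - Sum(p_i*q_i) / Var_total)
= (6/5) * (1 - 1.3203/2.54)
= 1.2 * 0.4802
KR-20 = 0.5762

0.5762


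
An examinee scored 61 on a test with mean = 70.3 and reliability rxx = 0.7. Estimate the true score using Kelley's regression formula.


T_est = rxx * X + (1 - rxx) * mean
T_est = 0.7 * 61 + 0.3 * 70.3
T_est = 42.7 + 21.09
T_est = 63.79

63.79


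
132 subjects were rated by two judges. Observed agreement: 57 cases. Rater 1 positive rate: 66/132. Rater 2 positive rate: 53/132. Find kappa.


P_o = 57/132 = 0.431818
P_e = (66*53 + 66*79) / 17424 = 0.5
kappa = (P_o - P_e) / (1 - P_e)
kappa = (0.431818 - 0.5) / (1 - 0.5)
kappa = -0.1364

-0.1364


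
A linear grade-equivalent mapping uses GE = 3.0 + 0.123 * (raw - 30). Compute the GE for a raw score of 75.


raw - median = 75 - 30 = 45
slope * diff = 0.123 * 45 = 5.535
GE = 3.0 + 5.535
GE = 8.535

8.535


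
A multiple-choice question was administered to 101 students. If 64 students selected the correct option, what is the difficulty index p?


Item difficulty p = number correct / total examinees
p = 64 / 101
p = 0.6337

0.6337


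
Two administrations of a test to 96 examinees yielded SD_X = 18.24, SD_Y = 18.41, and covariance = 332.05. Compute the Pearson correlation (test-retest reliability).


r = cov(X,Y) / (SD_X * SD_Y)
r = 332.05 / (18.24 * 18.41)
r = 332.05 / 335.7984
r = 0.9888

0.9888


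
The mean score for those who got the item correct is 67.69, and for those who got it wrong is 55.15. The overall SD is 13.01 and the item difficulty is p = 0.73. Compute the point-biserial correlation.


q = 1 - p = 0.27
rpb = ((M1 - M0) / SD) * sqrt(p * q)
rpb = ((67.69 - 55.15) / 13.01) * sqrt(0.73 * 0.27)
rpb = 0.4279

0.4279


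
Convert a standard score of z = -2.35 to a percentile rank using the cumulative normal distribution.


CDF(z) = 0.5 * (1 + erf(z/sqrt(2)))
erf(-1.6617) = -0.9812
CDF = 0.0094
Percentile rank = 0.0094 * 100 = 0.94

0.94


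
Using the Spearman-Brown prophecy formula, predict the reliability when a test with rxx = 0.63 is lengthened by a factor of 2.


r_new = (n * rxx) / (1 + (n-1) * rxx)
r_new = (2 * 0.63) / (1 + 1 * 0.63)
r_new = 1.26 / 1.63
r_new = 0.773

0.773


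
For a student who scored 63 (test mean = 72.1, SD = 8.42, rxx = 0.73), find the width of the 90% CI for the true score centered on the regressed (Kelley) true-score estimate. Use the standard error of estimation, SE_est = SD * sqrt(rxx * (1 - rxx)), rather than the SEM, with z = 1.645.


True score estimate = 0.73*63 + 0.27*72.1 = 65.457
SE_est = SD * sqrt(rxx * (1 - rxx)) = 8.42 * sqrt(0.73 * 0.27) = 8.42 * sqrt(0.1971) = 3.738139
CI = T_est +/- z * SE_est, so width = 2 * z * SE_est = 2 * 1.645 * 3.738139
Width = 12.2985

12.2985


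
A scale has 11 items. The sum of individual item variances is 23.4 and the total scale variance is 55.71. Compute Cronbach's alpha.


alpha = (k/(k-1)) * (1 - sum(si^2)/s_total^2)
= (11/10) * (1 - 23.4/55.71)
alpha = 0.638

0.638


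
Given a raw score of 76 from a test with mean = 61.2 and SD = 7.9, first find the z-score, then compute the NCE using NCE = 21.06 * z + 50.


z = (X - mean) / SD = (76 - 61.2) / 7.9
z = 14.8 / 7.9
z = 1.8734
NCE = NCE = 21.06z + 50
Carry z at full precision (z = 14.8 / 7.9) into the conversion:
NCE = 21.06 * (14.8 / 7.9) + 50 = 311.688 / 7.9 + 50
NCE = 39.4542 + 50
NCE = 89.4542

89.4542


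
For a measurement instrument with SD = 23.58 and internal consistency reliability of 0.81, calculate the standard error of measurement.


SEM = SD * sqrt(1 - rxx)
SEM = 23.58 * sqrt(1 - 0.81)
SEM = 23.58 * sqrt(0.19) = 23.58 * 0.43589
SEM = 10.2783

10.2783


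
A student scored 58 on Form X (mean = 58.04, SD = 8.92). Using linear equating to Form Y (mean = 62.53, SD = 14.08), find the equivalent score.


slope = SD_Y / SD_X = 14.08 / 8.92 ~ 1.5785
intercept = mean_Y - slope * mean_X = 62.53 - (14.08 / 8.92) * 58.04 ~ -29.0847
Y = slope * X + intercept. To avoid rounding drift from the rounded slope/intercept, evaluate the equivalent form Y = mean_Y + SD_Y * (X - mean_X) / SD_X at full precision:
Y = 62.53 + 14.08 * (58 - 58.04) / 8.92
Y = 62.53 - 14.08 * 0.04 / 8.92
Y = 62.53 - 0.5632 / 8.92
Y = 62.53 - 0.0631
Y = 62.4669

62.4669


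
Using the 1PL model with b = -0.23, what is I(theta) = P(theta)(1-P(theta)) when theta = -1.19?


P = 1/(1+exp(-(-1.19--0.23))) = 0.2769
I = P*(1-P) = 0.2769 * 0.7231
I = 0.2002

0.2002


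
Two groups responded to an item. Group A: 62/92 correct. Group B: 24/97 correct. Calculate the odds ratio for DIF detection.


Odds_A = 62/30 = 2.0667
Odds_B = 24/73 = 0.3288
OR = Odds_A / Odds_B = 2.0667 / 0.3288
Exactly, OR = (62 * 73) / (30 * 24) = 4526 / 720
OR = 6.2861

6.2861


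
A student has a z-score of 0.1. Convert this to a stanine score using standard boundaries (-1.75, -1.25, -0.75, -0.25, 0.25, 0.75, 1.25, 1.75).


Stanine boundaries: [-1.75, -1.25, -0.75, -0.25, 0.25, 0.75, 1.25, 1.75]
z = 0.1
Check each boundary:
  z >= -1.75 -> could be stanine 2
  z >= -1.25 -> could be stanine 3
  z >= -0.75 -> could be stanine 4
  z >= -0.25 -> could be stanine 5
  z < 0.25
  z < 0.75
  z < 1.25
  z < 1.75
Highest qualifying boundary gives stanine = 5

5


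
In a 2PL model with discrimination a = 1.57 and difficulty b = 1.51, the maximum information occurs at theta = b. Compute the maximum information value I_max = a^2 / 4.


For 2PL, max info at theta = b = 1.51
I_max = a^2 / 4 = 1.57^2 / 4
= 2.4649 / 4
I_max = 0.6162

0.6162


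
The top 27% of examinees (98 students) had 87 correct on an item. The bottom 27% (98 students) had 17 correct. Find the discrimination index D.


p_upper = 87/98 = 0.8878
p_lower = 17/98 = 0.1735
D = 0.8878 - 0.1735 = 0.7143

0.7143


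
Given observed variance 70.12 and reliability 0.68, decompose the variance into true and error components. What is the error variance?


var_true = rxx * var_obs = 0.68 * 70.12 = 47.6816
var_error = var_obs - var_true
var_error = 70.12 - 47.6816
var_error = 22.4384

22.4384


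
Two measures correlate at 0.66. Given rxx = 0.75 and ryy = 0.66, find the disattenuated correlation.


r_corrected = rxy / sqrt(rxx * ryy)
= 0.66 / sqrt(0.75 * 0.66)
= 0.66 / sqrt(0.495)
= 0.66 / 0.703562
r_corrected = 0.9381

0.9381


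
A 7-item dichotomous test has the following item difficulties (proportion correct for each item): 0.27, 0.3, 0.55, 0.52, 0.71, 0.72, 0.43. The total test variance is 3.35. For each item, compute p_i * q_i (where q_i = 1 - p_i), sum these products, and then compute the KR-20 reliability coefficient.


For each item, compute p_i * q_i:
  Item 1: 0.27 * 0.73 = 0.1971
  Item 2: 0.3 * 0.7 = 0.21
  Item 3: 0.55 * 0.45 = 0.2475
  Item 4: 0.52 * 0.48 = 0.2496
  Item 5: 0.71 * 0.29 = 0.2059
  Item 6: 0.72 * 0.28 = 0.2016
  Item 7: 0.43 * 0.57 = 0.2451
Sum(p_i * q_i) = 0.1971 + 0.21 + 0.2475 + 0.2496 + 0.2059 + 0.2016 + 0.2451 = 1.5568
KR-20 = (k/(k-1)) * (1 - Sum(p_i*q_i) / Var_total)
= (7/6) * (1 - 1.5568/3.35)
= 1.1667 * 0.5353
KR-20 = 0.6245

0.6245


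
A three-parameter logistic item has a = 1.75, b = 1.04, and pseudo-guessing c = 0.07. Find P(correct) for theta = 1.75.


logit = 1.75*(1.75 - 1.04) = 1.2425
P* = 1/(1 + exp(-1.2425)) = 0.776
P = 0.07 + (1 - 0.07) * 0.776
P = 0.7917

0.7917


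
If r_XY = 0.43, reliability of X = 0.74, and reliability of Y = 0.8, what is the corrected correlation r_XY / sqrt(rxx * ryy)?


r_corrected = rxy / sqrt(rxx * ryy)
= 0.43 / sqrt(0.74 * 0.8)
= 0.43 / sqrt(0.592)
= 0.43 / 0.769415
r_corrected = 0.5589

0.5589


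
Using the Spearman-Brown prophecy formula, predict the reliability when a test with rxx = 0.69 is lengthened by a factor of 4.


r_new = (n * rxx) / (1 + (n-1) * rxx)
r_new = (4 * 0.69) / (1 + 3 * 0.69)
r_new = 2.76 / 3.07
r_new = 0.899

0.899


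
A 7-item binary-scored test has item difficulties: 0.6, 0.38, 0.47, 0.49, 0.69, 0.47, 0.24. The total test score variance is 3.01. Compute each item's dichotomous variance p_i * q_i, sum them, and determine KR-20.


For each item, compute p_i * q_i:
  Item 1: 0.6 * 0.4 = 0.24
  Item 2: 0.38 * 0.62 = 0.2356
  Item 3: 0.47 * 0.53 = 0.2491
  Item 4: 0.49 * 0.51 = 0.2499
  Item 5: 0.69 * 0.31 = 0.2139
  Item 6: 0.47 * 0.53 = 0.2491
  Item 7: 0.24 * 0.76 = 0.1824
Sum(p_i * q_i) = 0.24 + 0.2356 + 0.2491 + 0.2499 + 0.2139 + 0.2491 + 0.1824 = 1.62
KR-20 = (k/(k-1)) * (1 - Sum(p_i*q_i) / Var_total)
= (7/6) * (1 - 1.62/3.01)
= 1.1667 * 0.4618
KR-20 = 0.5388

0.5388


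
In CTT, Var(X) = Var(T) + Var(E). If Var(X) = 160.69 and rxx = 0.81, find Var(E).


var_true = rxx * var_obs = 0.81 * 160.69 = 130.1589
var_error = var_obs - var_true
var_error = 160.69 - 130.1589
var_error = 30.5311

30.5311


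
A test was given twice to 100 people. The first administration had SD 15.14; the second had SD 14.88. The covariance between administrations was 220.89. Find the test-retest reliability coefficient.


r = cov(X,Y) / (SD_X * SD_Y)
r = 220.89 / (15.14 * 14.88)
r = 220.89 / 225.2832
r = 0.9805

0.9805


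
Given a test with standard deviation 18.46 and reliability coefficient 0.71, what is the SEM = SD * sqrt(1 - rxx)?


SEM = SD * sqrt(1 - rxx)
SEM = 18.46 * sqrt(1 - 0.71)
SEM = 18.46 * sqrt(0.29) = 18.46 * 0.538516
SEM = 9.941

9.941


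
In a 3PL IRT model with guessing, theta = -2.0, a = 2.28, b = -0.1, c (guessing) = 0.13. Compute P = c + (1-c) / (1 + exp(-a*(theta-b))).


logit = 2.28*(-2.0 - -0.1) = -4.332
P* = 1/(1 + exp(--4.332)) = 0.013
P = 0.13 + (1 - 0.13) * 0.013
P = 0.1413

0.1413


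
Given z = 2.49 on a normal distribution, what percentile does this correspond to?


CDF(z) = 0.5 * (1 + erf(z/sqrt(2)))
erf(1.7607) = 0.9872
CDF = 0.9936
Percentile rank = 0.9936 * 100 = 99.36

99.36


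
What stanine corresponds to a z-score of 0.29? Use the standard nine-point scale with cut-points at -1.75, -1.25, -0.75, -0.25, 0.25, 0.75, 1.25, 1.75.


Stanine boundaries: [-1.75, -1.25, -0.75, -0.25, 0.25, 0.75, 1.25, 1.75]
z = 0.29
Check each boundary:
  z >= -1.75 -> could be stanine 2
  z >= -1.25 -> could be stanine 3
  z >= -0.75 -> could be stanine 4
  z >= -0.25 -> could be stanine 5
  z >= 0.25 -> could be stanine 6
  z < 0.75
  z < 1.25
  z < 1.75
Highest qualifying boundary gives stanine = 6

6


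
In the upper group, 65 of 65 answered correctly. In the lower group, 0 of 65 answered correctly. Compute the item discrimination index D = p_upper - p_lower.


p_upper = 65/65 = 1.0
p_lower = 0/65 = 0.0
D = 1.0 - 0.0 = 1.0

1.0


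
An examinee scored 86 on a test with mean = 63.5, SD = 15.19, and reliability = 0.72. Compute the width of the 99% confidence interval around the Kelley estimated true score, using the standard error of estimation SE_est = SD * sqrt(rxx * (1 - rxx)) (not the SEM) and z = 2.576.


True score estimate = 0.72*86 + 0.28*63.5 = 79.7
SE_est = SD * sqrt(rxx * (1 - rxx)) = 15.19 * sqrt(0.72 * 0.28) = 15.19 * sqrt(0.2016) = 6.820293
CI = T_est +/- z * SE_est, so width = 2 * z * SE_est = 2 * 2.576 * 6.820293
Width = 35.1381

35.1381


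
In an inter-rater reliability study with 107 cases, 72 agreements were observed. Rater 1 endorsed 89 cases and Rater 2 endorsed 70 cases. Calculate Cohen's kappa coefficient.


P_o = 72/107 = 0.672897
P_e = (89*70 + 18*37) / 11449 = 0.602323
kappa = (P_o - P_e) / (1 - P_e)
kappa = (0.672897 - 0.602323) / (1 - 0.602323)
kappa = 0.1775

0.1775


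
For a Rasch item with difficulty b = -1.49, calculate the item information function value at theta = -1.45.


P = 1/(1+exp(-(-1.45--1.49))) = 0.51
I = P*(1-P) = 0.51 * 0.49
I = 0.2499

0.2499


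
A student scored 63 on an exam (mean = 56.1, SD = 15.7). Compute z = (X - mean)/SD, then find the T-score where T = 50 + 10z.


z = (X - mean) / SD = (63 - 56.1) / 15.7
z = 6.9 / 15.7
z = 0.4395
T-score = T = 50 + 10z
Carry z at full precision (z = 6.9 / 15.7) into the conversion:
T-score = 50 + 10 * (6.9 / 15.7) = 50 + 69 / 15.7
T-score = 50 + 4.3949
T-score = 54.3949

54.3949


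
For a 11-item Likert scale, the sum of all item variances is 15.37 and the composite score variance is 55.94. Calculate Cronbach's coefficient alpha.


alpha = (k/(k-1)) * (1 - sum(si^2)/s_total^2)
= (11/10) * (1 - 15.37/55.94)
alpha = 0.7978

0.7978


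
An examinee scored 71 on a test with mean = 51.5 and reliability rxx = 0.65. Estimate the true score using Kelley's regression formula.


T_est = rxx * X + (1 - rxx) * mean
T_est = 0.65 * 71 + 0.35 * 51.5
T_est = 46.15 + 18.025
T_est = 64.175

64.175


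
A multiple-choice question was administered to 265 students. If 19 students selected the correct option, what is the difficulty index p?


Item difficulty p = number correct / total examinees
p = 19 / 265
p = 0.0717

0.0717


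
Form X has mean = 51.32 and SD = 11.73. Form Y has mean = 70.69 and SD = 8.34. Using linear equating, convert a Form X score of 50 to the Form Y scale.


slope = SD_Y / SD_X = 8.34 / 11.73 ~ 0.711
intercept = mean_Y - slope * mean_X = 70.69 - (8.34 / 11.73) * 51.32 ~ 34.2016
Y = slope * X + intercept. To avoid rounding drift from the rounded slope/intercept, evaluate the equivalent form Y = mean_Y + SD_Y * (X - mean_X) / SD_X at full precision:
Y = 70.69 + 8.34 * (50 - 51.32) / 11.73
Y = 70.69 - 8.34 * 1.32 / 11.73
Y = 70.69 - 11.0088 / 11.73
Y = 70.69 - 0.9385
Y = 69.7515

69.7515


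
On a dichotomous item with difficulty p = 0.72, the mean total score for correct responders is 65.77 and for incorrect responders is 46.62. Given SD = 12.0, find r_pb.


q = 1 - p = 0.28
rpb = ((M1 - M0) / SD) * sqrt(p * q)
rpb = ((65.77 - 46.62) / 12.0) * sqrt(0.72 * 0.28)
rpb = 0.7165

0.7165


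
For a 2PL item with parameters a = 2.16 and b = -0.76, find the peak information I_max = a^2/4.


For 2PL, max info at theta = b = -0.76
I_max = a^2 / 4 = 2.16^2 / 4
= 4.6656 / 4
I_max = 1.1664

1.1664


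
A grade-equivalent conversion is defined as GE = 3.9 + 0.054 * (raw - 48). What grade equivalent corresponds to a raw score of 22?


raw - median = 22 - 48 = -26
slope * diff = 0.054 * -26 = -1.404
GE = 3.9 + -1.404
GE = 2.496

2.496


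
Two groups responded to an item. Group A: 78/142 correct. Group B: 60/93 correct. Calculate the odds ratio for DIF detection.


Odds_A = 78/64 = 1.2188
Odds_B = 60/33 = 1.8182
OR = Odds_A / Odds_B = 1.2188 / 1.8182
Exactly, OR = (78 * 33) / (64 * 60) = 2574 / 3840
OR = 0.6703

0.6703


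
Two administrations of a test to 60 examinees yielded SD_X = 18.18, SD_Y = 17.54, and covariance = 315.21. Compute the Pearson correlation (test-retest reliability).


r = cov(X,Y) / (SD_X * SD_Y)
r = 315.21 / (18.18 * 17.54)
r = 315.21 / 318.8772
r = 0.9885

0.9885


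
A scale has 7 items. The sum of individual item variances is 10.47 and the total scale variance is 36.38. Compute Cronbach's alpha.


alpha = (k/(k-1)) * (1 - sum(si^2)/s_total^2)
= (7/6) * (1 - 10.47/36.38)
alpha = 0.8309

0.8309


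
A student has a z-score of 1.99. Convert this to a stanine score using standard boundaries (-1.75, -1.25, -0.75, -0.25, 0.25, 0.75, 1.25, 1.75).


Stanine boundaries: [-1.75, -1.25, -0.75, -0.25, 0.25, 0.75, 1.25, 1.75]
z = 1.99
Check each boundary:
  z >= -1.75 -> could be stanine 2
  z >= -1.25 -> could be stanine 3
  z >= -0.75 -> could be stanine 4
  z >= -0.25 -> could be stanine 5
  z >= 0.25 -> could be stanine 6
  z >= 0.75 -> could be stanine 7
  z >= 1.25 -> could be stanine 8
  z >= 1.75 -> could be stanine 9
Highest qualifying boundary gives stanine = 9

9
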